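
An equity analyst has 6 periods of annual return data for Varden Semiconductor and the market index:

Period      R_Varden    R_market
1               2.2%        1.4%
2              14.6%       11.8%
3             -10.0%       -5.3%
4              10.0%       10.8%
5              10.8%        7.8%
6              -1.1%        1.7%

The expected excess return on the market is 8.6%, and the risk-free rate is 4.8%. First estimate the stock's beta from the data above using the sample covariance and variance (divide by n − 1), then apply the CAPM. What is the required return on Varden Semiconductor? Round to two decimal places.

Mean R_i = (2.2 + 14.6 − 10.0 + 10.0 + 10.8 − 1.1) / 6 = 4.4167%
Mean R_m = (1.4 + 11.8 − 5.3 + 10.8 + 7.8 + 1.7) / 6 = 4.7000%
Σ(R_i − R̄_i)(R_m − R̄_m) = 294.1800  ⇒  Cov = 294.1800 / 5 = 58.8360
Σ(R_m − R̄_m)² = 217.1200  ⇒  Var(R_m) = 217.1200 / 5 = 43.4240
β = Cov / Var(R_m) = 58.8360 / 43.4240 = 1.3549
E(R) = R_f + β × MRP = 4.8% + 1.3549 × 8.6% = 16.45%

16.45%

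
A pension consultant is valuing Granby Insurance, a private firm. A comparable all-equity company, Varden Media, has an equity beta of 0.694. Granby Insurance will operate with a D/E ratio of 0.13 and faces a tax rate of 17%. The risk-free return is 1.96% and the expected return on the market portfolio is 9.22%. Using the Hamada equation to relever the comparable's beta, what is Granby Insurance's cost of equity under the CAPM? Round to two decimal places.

7.54%

β_L = β_U × [1 + (1 − t)(D/E)] = 0.694 × [1 + (1 − 0.17) × 0.13]
    = 0.694 × [1 + 0.83 × 0.13] = 0.694 × 1.1079 = 0.7689
MRP = 9.22% − 1.96% = 7.26%
E(R) = R_f + β_L × MRP = 1.96% + 0.7689 × 7.26% = 7.54%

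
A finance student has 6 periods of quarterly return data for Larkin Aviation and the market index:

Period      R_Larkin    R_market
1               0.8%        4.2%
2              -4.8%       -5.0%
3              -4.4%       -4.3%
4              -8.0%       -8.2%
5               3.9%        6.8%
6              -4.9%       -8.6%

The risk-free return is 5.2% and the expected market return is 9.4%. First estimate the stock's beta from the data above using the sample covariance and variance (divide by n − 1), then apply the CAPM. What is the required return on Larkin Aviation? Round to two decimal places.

7.93%

Mean R_i = (0.8 − 4.8 − 4.4 − 8.0 + 3.9 − 4.9) / 6 = -2.9000%
Mean R_m = (4.2 − 5.0 − 4.3 − 8.2 + 6.8 − 8.6) / 6 = -2.5167%
Σ(R_i − R̄_i)(R_m − R̄_m) = 136.7500  ⇒  Cov = 136.7500 / 5 = 27.3500
Σ(R_m − R̄_m)² = 210.5683  ⇒  Var(R_m) = 210.5683 / 5 = 42.1137
β = Cov / Var(R_m) = 27.3500 / 42.1137 = 0.6494
MRP = 9.4% − 5.2% = 4.20%
E(R) = R_f + β × MRP = 5.2% + 0.6494 × 4.2% = 7.93%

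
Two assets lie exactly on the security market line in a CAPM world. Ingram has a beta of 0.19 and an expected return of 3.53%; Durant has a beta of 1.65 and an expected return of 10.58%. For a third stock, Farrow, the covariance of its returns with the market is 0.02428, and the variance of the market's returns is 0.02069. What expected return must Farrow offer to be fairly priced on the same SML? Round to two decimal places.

MRP = (10.58% − 3.53%) / (1.65 − 0.19) = 4.8288%
R_f = 3.53% − 0.19 × 4.8288% = 2.6125%
β_Farrow = Cov / Var(R_m) = 0.02428 / 0.02069 = 1.1735
E(R_Farrow) = R_f + β × MRP = 2.6125% + 1.1735 × 4.8288% = 8.28%

8.28%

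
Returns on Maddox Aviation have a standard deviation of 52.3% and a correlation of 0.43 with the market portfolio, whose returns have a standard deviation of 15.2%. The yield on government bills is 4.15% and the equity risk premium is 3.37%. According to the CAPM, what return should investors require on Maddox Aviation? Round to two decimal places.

β = ρ × σ_i / σ_m = 0.43 × 52.3% / 15.2% = 1.4795
E(R) = 4.15% + 1.4795 × 3.37% = 9.14%

9.14%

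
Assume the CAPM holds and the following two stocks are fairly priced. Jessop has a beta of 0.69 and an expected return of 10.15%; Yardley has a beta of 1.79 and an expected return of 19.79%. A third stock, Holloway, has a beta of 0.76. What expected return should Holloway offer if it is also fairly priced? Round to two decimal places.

10.76%

MRP (SML slope) = (19.79% − 10.15%) / (1.79 − 0.69) = 9.64% / 1.10 = 8.7636%
R_f (intercept) = 10.15% − 0.69 × 8.7636% = 4.1031%
E(R_Holloway) = R_f + β × MRP = 4.1031% + 0.76 × 8.7636% = 10.76%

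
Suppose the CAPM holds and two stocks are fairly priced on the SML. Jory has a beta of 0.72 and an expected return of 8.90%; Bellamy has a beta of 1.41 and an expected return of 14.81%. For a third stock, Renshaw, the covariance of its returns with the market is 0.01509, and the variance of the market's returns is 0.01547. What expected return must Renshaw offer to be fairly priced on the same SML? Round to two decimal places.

MRP = (14.81% − 8.90%) / (1.41 − 0.72) = 8.5652%
R_f = 8.90% − 0.72 × 8.5652% = 2.7331%
β_Renshaw = Cov / Var(R_m) = 0.01509 / 0.01547 = 0.9754
E(R_Renshaw) = R_f + β × MRP = 2.7331% + 0.9754 × 8.5652% = 11.09%

11.09%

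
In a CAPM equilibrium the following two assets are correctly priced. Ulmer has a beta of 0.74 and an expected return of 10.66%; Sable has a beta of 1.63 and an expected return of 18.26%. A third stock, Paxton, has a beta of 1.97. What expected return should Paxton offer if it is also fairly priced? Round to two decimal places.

21.16%

MRP (SML slope) = (18.26% − 10.66%) / (1.63 − 0.74) = 7.60% / 0.89 = 8.5393%
R_f (intercept) = 10.66% − 0.74 × 8.5393% = 4.3409%
E(R_Paxton) = R_f + β × MRP = 4.3409% + 1.97 × 8.5393% = 21.16%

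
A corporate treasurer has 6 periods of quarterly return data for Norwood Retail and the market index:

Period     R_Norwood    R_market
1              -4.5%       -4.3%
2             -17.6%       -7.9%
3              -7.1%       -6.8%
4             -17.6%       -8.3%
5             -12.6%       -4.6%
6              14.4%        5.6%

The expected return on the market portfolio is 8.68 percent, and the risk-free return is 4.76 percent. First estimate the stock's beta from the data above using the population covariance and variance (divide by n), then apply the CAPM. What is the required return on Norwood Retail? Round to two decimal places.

Mean R_i = (-4.5 − 17.6 − 7.1 − 17.6 − 12.6 + 14.4) / 6 = -7.5000%
Mean R_m = (-4.3 − 7.9 − 6.8 − 8.3 − 4.6 + 5.6) / 6 = -4.3833%
Σ(R_i − R̄_i)(R_m − R̄_m) = 294.1000  ⇒  Cov = 294.1000 / 6 = 49.0167
Σ(R_m − R̄_m)² = 133.2683  ⇒  Var(R_m) = 133.2683 / 6 = 22.2114
β = Cov / Var(R_m) = 49.0167 / 22.2114 = 2.2068
MRP = 8.68% − 4.76% = 3.92%
E(R) = R_f + β × MRP = 4.76% + 2.2068 × 3.92% = 13.41%

13.41%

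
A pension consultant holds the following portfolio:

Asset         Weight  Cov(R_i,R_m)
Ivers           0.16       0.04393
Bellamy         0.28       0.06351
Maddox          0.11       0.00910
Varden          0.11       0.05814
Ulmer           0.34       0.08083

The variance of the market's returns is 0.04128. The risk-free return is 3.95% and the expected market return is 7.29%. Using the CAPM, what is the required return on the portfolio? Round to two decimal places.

8.78%

β_Ivers = 0.04393 / 0.04128 = 1.0642
β_Bellamy = 0.06351 / 0.04128 = 1.5385
β_Maddox = 0.00910 / 0.04128 = 0.2204
β_Varden = 0.05814 / 0.04128 = 1.4084
β_Ulmer = 0.08083 / 0.04128 = 1.9581
β_P = Σ w_i β_i = 0.16×1.0642 + 0.28×1.5385 + 0.11×0.2204 + 0.11×1.4084 + 0.34×1.9581 = 1.4460
MRP = 7.29% − 3.95% = 3.34%
E(R_P) = R_f + β_P × MRP = 3.95% + 1.4460 × 3.34% = 8.78%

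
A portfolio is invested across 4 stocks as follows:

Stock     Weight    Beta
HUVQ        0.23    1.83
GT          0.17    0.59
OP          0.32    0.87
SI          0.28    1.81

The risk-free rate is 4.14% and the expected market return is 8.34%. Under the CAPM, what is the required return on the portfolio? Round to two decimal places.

9.63%

β_P = Σ w_i β_i = 0.23×1.83 + 0.17×0.59 + 0.32×0.87 + 0.28×1.81 = 1.3064
MRP = 8.34% − 4.14% = 4.20%
E(R_P) = R_f + β_P × MRP = 4.14% + 1.3064 × 4.20% = 9.63%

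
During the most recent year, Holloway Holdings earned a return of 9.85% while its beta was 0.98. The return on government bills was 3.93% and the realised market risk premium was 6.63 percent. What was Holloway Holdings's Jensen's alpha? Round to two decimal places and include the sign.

CAPM benchmark = R_f + β(R_m − R_f) = 3.93% + 0.98 × 6.63% = 10.4274%
α = actual − benchmark = 9.85% − 10.4274% = -0.58%

-0.58%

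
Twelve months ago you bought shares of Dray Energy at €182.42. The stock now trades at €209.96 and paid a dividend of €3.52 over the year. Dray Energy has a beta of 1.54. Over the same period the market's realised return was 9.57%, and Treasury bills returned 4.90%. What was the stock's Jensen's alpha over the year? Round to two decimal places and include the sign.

+4.93%

Realised HPR = (P1 + D1 − P0) / P0 = (209.96 + 3.52 − 182.42) / 182.42 = 31.06 / 182.42 = 17.0266%
MRP = 9.57% − 4.90% = 4.67%
CAPM required = R_f + β·MRP = 4.90% + 1.54 × 4.67% = 12.0918%
α = realised − required = 17.0266% − 12.0918% = +4.93%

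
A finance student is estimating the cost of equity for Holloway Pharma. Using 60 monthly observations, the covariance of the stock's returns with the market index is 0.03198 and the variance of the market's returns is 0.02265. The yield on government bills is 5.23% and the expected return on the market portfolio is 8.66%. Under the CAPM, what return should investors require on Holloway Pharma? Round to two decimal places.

10.07%

β = Cov(R_i, R_m) / Var(R_m) = 0.03198 / 0.02265 = 1.4119
MRP = 8.66% − 5.23% = 3.43%
E(R) = R_f + β × MRP = 5.23% + 1.4119 × 3.43% = 10.07%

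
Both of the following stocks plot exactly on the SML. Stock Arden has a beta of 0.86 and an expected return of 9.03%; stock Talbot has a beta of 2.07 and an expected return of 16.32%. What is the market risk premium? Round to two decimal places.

Both satisfy E(R) = R_f + β·MRP, so the slope of the SML is
MRP = (16.32% − 9.03%) / (2.07 − 0.86) = 7.29% / 1.21 = 6.0248%

6.02%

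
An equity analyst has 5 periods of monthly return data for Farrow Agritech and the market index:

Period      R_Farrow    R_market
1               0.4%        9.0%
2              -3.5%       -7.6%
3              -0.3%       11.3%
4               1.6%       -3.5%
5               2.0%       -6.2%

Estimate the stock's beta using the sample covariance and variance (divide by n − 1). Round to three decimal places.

0.028

Mean R_i = (0.4 − 3.5 − 0.3 + 1.6 + 2.0) / 5 = 0.0400%
Mean R_m = (9.0 − 7.6 + 11.3 − 3.5 − 6.2) / 5 = 0.6000%
Σ(R_i − R̄_i)(R_m − R̄_m) = 8.6900  ⇒  Cov = 8.6900 / 4 = 2.1725
Σ(R_m − R̄_m)² = 315.3400  ⇒  Var(R_m) = 315.3400 / 4 = 78.8350
β = Cov / Var(R_m) = 2.1725 / 78.8350 = 0.0276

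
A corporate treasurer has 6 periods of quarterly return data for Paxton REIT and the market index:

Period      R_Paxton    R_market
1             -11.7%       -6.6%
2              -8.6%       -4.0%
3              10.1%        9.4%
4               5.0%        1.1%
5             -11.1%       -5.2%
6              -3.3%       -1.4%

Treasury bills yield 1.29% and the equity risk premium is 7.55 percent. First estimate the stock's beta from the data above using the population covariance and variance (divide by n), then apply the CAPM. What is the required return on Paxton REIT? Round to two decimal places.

Mean R_i = (-11.7 − 8.6 + 10.1 + 5.0 − 11.1 − 3.3) / 6 = -3.2667%
Mean R_m = (-6.6 − 4.0 + 9.4 + 1.1 − 5.2 − 1.4) / 6 = -1.1167%
Σ(R_i − R̄_i)(R_m − R̄_m) = 252.5133  ⇒  Cov = 252.5133 / 6 = 42.0856
Σ(R_m − R̄_m)² = 170.6483  ⇒  Var(R_m) = 170.6483 / 6 = 28.4414
β = Cov / Var(R_m) = 42.0856 / 28.4414 = 1.4797
E(R) = R_f + β × MRP = 1.29% + 1.4797 × 7.55% = 12.46%

12.46%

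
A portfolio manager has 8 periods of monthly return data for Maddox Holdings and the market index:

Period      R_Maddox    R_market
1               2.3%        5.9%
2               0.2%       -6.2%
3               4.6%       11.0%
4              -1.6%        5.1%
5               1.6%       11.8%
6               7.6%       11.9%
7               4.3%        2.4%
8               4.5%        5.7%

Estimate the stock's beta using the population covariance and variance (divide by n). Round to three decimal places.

0.235

Mean R_i = (2.3 + 0.2 + 4.6 − 1.6 + 1.6 + 7.6 + 4.3 + 4.5) / 8 = 2.9375%
Mean R_m = (5.9 − 6.2 + 11.0 + 5.1 + 11.8 + 11.9 + 2.4 + 5.7) / 8 = 5.9500%
Σ(R_i − R̄_i)(R_m − R̄_m) = 60.2350  ⇒  Cov = 60.2350 / 8 = 7.5294
Σ(R_m − R̄_m)² = 256.1400  ⇒  Var(R_m) = 256.1400 / 8 = 32.0175
β = Cov / Var(R_m) = 7.5294 / 32.0175 = 0.2352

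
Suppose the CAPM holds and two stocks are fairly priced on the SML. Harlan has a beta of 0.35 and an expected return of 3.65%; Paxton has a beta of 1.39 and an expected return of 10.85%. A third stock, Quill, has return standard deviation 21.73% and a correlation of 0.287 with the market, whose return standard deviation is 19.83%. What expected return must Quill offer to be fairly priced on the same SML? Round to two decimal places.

MRP = (10.85% − 3.65%) / (1.39 − 0.35) = 6.9231%
R_f = 3.65% − 0.35 × 6.9231% = 1.2269%
β_Quill = ρ·σ_i/σ_m = 0.287 × 21.73 / 19.83 = 0.3145
E(R_Quill) = R_f + β × MRP = 1.2269% + 0.3145 × 6.9231% = 3.40%

3.40%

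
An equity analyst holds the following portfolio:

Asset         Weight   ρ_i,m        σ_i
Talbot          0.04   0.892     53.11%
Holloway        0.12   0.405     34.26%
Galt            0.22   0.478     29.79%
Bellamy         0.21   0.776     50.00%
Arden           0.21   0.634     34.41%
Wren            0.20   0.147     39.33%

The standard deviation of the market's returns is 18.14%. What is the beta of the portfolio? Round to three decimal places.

1.134

β_Talbot = 0.892 × 53.11% / 18.14% = 2.6116
β_Holloway = 0.405 × 34.26% / 18.14% = 0.7649
β_Galt = 0.478 × 29.79% / 18.14% = 0.7850
β_Bellamy = 0.776 × 50.00% / 18.14% = 2.1389
β_Arden = 0.634 × 34.41% / 18.14% = 1.2026
β_Wren = 0.147 × 39.33% / 18.14% = 0.3187
β_P = Σ w_i β_i = 0.04×2.6116 + 0.12×0.7649 + 0.22×0.7850 + 0.21×2.1389 + 0.21×1.2026 + 0.20×0.3187 = 1.1344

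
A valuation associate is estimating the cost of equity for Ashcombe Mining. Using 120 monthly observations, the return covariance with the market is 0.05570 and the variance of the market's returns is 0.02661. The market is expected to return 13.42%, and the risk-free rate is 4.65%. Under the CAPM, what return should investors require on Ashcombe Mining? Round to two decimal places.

β = Cov(R_i, R_m) / Var(R_m) = 0.05570 / 0.02661 = 2.0932
MRP = 13.42% − 4.65% = 8.77%
E(R) = R_f + β × MRP = 4.65% + 2.0932 × 8.77% = 23.01%

23.01%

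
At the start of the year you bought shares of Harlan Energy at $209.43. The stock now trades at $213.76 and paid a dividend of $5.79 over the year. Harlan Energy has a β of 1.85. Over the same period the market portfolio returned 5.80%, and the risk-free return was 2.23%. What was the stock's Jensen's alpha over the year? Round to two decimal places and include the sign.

Realised HPR = (P1 + D1 − P0) / P0 = (213.76 + 5.79 − 209.43) / 209.43 = 10.12 / 209.43 = 4.8322%
MRP = 5.80% − 2.23% = 3.57%
CAPM required = R_f + β·MRP = 2.23% + 1.85 × 3.57% = 8.8345%
α = realised − required = 4.8322% − 8.8345% = -4.00%

-4.00%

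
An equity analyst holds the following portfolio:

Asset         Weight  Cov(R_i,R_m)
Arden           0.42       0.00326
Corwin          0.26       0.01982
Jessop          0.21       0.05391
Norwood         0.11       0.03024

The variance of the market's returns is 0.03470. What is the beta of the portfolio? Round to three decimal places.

β_Arden = 0.00326 / 0.03470 = 0.0939
β_Corwin = 0.01982 / 0.03470 = 0.5712
β_Jessop = 0.05391 / 0.03470 = 1.5536
β_Norwood = 0.03024 / 0.03470 = 0.8715
β_P = Σ w_i β_i = 0.42×0.0939 + 0.26×0.5712 + 0.21×1.5536 + 0.11×0.8715 = 0.6101

0.610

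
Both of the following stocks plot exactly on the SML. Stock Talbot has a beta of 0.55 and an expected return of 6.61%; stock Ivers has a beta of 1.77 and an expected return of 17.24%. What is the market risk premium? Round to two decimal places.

Both satisfy E(R) = R_f + β·MRP, so the slope of the SML is
MRP = (17.24% − 6.61%) / (1.77 − 0.55) = 10.63% / 1.22 = 8.7131%

8.71%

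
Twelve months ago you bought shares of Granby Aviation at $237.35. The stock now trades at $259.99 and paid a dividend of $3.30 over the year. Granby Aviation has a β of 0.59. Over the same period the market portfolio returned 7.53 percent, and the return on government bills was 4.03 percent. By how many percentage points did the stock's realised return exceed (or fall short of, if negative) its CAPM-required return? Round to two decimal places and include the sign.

Realised HPR = (P1 + D1 − P0) / P0 = (259.99 + 3.30 − 237.35) / 237.35 = 25.94 / 237.35 = 10.9290%
MRP = 7.53% − 4.03% = 3.50%
CAPM required = R_f + β·MRP = 4.03% + 0.59 × 3.50% = 6.0950%
α = realised − required = 10.9290% − 6.0950% = +4.83%

+4.83%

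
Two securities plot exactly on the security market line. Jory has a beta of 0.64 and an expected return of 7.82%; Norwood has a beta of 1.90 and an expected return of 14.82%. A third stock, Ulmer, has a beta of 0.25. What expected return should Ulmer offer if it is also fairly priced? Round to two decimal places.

MRP (SML slope) = (14.82% − 7.82%) / (1.90 − 0.64) = 7.00% / 1.26 = 5.5556%
R_f (intercept) = 7.82% − 0.64 × 5.5556% = 4.2644%
E(R_Ulmer) = R_f + β × MRP = 4.2644% + 0.25 × 5.5556% = 5.65%

5.65%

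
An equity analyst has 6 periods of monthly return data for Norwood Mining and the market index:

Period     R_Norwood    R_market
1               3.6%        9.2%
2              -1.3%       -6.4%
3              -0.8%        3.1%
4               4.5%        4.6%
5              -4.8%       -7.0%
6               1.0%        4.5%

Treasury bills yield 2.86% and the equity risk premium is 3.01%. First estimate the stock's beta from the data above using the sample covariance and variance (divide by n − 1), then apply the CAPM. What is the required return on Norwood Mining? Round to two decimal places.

Mean R_i = (3.6 − 1.3 − 0.8 + 4.5 − 4.8 + 1.0) / 6 = 0.3667%
Mean R_m = (9.2 − 6.4 + 3.1 + 4.6 − 7.0 + 4.5) / 6 = 1.3333%
Σ(R_i − R̄_i)(R_m − R̄_m) = 94.8267  ⇒  Cov = 94.8267 / 5 = 18.9653
Σ(R_m − R̄_m)² = 214.9533  ⇒  Var(R_m) = 214.9533 / 5 = 42.9907
β = Cov / Var(R_m) = 18.9653 / 42.9907 = 0.4411
E(R) = R_f + β × MRP = 2.86% + 0.4411 × 3.01% = 4.19%

4.19%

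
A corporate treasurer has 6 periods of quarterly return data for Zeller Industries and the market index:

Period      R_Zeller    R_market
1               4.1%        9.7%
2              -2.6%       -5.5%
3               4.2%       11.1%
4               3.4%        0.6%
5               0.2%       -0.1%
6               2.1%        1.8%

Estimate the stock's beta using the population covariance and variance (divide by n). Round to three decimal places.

0.366

Mean R_i = (4.1 − 2.6 + 4.2 + 3.4 + 0.2 + 2.1) / 6 = 1.9000%
Mean R_m = (9.7 − 5.5 + 11.1 + 0.6 − 0.1 + 1.8) / 6 = 2.9333%
Σ(R_i − R̄_i)(R_m − R̄_m) = 73.0500  ⇒  Cov = 73.0500 / 6 = 12.1750
Σ(R_m − R̄_m)² = 199.5333  ⇒  Var(R_m) = 199.5333 / 6 = 33.2556
β = Cov / Var(R_m) = 12.1750 / 33.2556 = 0.3661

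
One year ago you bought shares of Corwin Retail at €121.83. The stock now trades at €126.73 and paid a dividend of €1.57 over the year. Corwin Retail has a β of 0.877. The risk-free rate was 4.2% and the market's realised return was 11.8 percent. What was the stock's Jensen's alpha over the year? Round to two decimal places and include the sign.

Realised HPR = (P1 + D1 − P0) / P0 = (126.73 + 1.57 − 121.83) / 121.83 = 6.47 / 121.83 = 5.3107%
MRP = 11.8% − 4.2% = 7.60%
CAPM required = R_f + β·MRP = 4.2% + 0.877 × 7.6% = 10.8652%
α = realised − required = 5.3107% − 10.8652% = -5.55%

-5.55%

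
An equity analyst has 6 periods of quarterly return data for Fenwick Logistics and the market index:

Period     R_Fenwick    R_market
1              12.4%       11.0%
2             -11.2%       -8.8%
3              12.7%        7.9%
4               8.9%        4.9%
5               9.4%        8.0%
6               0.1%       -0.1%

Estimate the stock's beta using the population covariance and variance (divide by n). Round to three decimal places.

Mean R_i = (12.4 − 11.2 + 12.7 + 8.9 + 9.4 + 0.1) / 6 = 5.3833%
Mean R_m = (11.0 − 8.8 + 7.9 + 4.9 + 8.0 − 0.1) / 6 = 3.8167%
Σ(R_i − R̄_i)(R_m − R̄_m) = 330.8117  ⇒  Cov = 330.8117 / 6 = 55.1353
Σ(R_m − R̄_m)² = 261.4683  ⇒  Var(R_m) = 261.4683 / 6 = 43.5781
β = Cov / Var(R_m) = 55.1353 / 43.5781 = 1.2652

1.265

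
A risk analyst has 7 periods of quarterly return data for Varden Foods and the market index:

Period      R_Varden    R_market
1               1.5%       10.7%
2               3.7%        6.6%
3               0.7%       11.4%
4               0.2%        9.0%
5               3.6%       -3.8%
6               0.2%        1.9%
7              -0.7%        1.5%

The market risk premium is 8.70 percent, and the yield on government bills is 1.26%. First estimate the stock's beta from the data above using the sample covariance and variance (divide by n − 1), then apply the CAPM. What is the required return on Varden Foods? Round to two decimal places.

0.66%

Mean R_i = (1.5 + 3.7 + 0.7 + 0.2 + 3.6 + 0.2 − 0.7) / 7 = 1.3143%
Mean R_m = (10.7 + 6.6 + 11.4 + 9.0 − 3.8 + 1.9 + 1.5) / 7 = 5.3286%
Σ(R_i − R̄_i)(R_m − R̄_m) = -13.1229  ⇒  Cov = -13.1229 / 6 = -2.1872
Σ(R_m − R̄_m)² = 190.5543  ⇒  Var(R_m) = 190.5543 / 6 = 31.7591
β = Cov / Var(R_m) = -2.1872 / 31.7591 = -0.0689
E(R) = R_f + β × MRP = 1.26% + -0.0689 × 8.70% = 0.66%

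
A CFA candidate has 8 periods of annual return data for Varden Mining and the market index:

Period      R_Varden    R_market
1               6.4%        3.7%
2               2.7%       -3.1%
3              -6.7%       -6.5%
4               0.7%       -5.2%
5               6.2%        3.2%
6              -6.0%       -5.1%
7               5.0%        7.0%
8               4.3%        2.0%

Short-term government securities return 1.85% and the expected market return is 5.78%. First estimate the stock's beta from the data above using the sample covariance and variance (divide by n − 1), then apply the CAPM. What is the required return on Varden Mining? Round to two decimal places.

Mean R_i = (6.4 + 2.7 − 6.7 + 0.7 + 6.2 − 6.0 + 5.0 + 4.3) / 8 = 1.5750%
Mean R_m = (3.7 − 3.1 − 6.5 − 5.2 + 3.2 − 5.1 + 7.0 + 2.0) / 8 = -0.5000%
Σ(R_i − R̄_i)(R_m − R̄_m) = 155.5600  ⇒  Cov = 155.5600 / 7 = 22.2229
Σ(R_m − R̄_m)² = 179.8400  ⇒  Var(R_m) = 179.8400 / 7 = 25.6914
β = Cov / Var(R_m) = 22.2229 / 25.6914 = 0.8650
MRP = 5.78% − 1.85% = 3.93%
E(R) = R_f + β × MRP = 1.85% + 0.8650 × 3.93% = 5.25%

5.25%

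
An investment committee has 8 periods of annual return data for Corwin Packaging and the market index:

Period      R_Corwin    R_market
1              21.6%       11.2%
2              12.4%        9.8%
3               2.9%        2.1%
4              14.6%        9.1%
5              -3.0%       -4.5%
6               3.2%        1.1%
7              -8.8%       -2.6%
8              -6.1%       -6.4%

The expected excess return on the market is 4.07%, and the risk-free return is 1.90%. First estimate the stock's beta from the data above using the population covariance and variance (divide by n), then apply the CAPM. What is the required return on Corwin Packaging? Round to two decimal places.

7.97%

Mean R_i = (21.6 + 12.4 + 2.9 + 14.6 − 3.0 + 3.2 − 8.8 − 6.1) / 8 = 4.6000%
Mean R_m = (11.2 + 9.8 + 2.1 + 9.1 − 4.5 + 1.1 − 2.6 − 6.4) / 8 = 2.4750%
Σ(R_i − R̄_i)(R_m − R̄_m) = 490.2500  ⇒  Cov = 490.2500 / 8 = 61.2813
Σ(R_m − R̄_m)² = 328.8750  ⇒  Var(R_m) = 328.8750 / 8 = 41.1094
β = Cov / Var(R_m) = 61.2813 / 41.1094 = 1.4907
E(R) = R_f + β × MRP = 1.90% + 1.4907 × 4.07% = 7.97%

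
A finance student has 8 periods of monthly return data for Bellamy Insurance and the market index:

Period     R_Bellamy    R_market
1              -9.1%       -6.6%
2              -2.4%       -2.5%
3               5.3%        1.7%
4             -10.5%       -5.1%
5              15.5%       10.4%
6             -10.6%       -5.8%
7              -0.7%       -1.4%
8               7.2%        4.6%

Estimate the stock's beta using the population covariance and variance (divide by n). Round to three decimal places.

Mean R_i = (-9.1 − 2.4 + 5.3 − 10.5 + 15.5 − 10.6 − 0.7 + 7.2) / 8 = -0.6625%
Mean R_m = (-6.6 − 2.5 + 1.7 − 5.1 + 10.4 − 5.8 − 1.4 + 4.6) / 8 = -0.5875%
Σ(R_i − R̄_i)(R_m − R̄_m) = 382.2863  ⇒  Cov = 382.2863 / 8 = 47.7858
Σ(R_m − R̄_m)² = 240.8688  ⇒  Var(R_m) = 240.8688 / 8 = 30.1086
β = Cov / Var(R_m) = 47.7858 / 30.1086 = 1.5871

1.587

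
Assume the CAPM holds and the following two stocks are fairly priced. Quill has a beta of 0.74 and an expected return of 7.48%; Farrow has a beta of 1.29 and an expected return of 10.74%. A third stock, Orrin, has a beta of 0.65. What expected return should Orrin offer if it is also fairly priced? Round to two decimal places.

MRP (SML slope) = (10.74% − 7.48%) / (1.29 − 0.74) = 3.26% / 0.55 = 5.9273%
R_f (intercept) = 7.48% − 0.74 × 5.9273% = 3.0938%
E(R_Orrin) = R_f + β × MRP = 3.0938% + 0.65 × 5.9273% = 6.95%

6.95%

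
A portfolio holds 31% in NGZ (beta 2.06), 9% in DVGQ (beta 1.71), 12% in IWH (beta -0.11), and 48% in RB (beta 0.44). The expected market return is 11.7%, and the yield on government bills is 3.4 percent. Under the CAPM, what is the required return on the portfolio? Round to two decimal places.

β_P = Σ w_i β_i = 0.31×2.06 + 0.09×1.71 + 0.12×-0.11 + 0.48×0.44 = 0.9905
MRP = 11.7% − 3.4% = 8.30%
E(R_P) = R_f + β_P × MRP = 3.4% + 0.9905 × 8.3% = 11.62%

11.62%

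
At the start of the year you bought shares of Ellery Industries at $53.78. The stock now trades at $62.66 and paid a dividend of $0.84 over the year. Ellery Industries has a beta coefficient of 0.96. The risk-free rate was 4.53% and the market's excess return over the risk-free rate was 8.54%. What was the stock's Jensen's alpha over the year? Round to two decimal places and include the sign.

Realised HPR = (P1 + D1 − P0) / P0 = (62.66 + 0.84 − 53.78) / 53.78 = 9.72 / 53.78 = 18.0736%
CAPM required = R_f + β·MRP = 4.53% + 0.96 × 8.54% = 12.7284%
α = realised − required = 18.0736% − 12.7284% = +5.35%

+5.35%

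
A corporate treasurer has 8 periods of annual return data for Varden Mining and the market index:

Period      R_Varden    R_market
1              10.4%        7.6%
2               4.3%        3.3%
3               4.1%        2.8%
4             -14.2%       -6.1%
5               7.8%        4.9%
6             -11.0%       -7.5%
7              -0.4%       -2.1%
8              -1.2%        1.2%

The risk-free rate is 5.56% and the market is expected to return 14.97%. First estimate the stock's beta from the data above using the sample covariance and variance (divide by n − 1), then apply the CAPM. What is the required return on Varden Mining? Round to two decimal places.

20.39%

Mean R_i = (10.4 + 4.3 + 4.1 − 14.2 + 7.8 − 11.0 − 0.4 − 1.2) / 8 = -0.0250%
Mean R_m = (7.6 + 3.3 + 2.8 − 6.1 + 4.9 − 7.5 − 2.1 + 1.2) / 8 = 0.5125%
Σ(R_i − R̄_i)(R_m − R̄_m) = 311.5525  ⇒  Cov = 311.5525 / 7 = 44.5075
Σ(R_m − R̄_m)² = 197.7088  ⇒  Var(R_m) = 197.7088 / 7 = 28.2441
β = Cov / Var(R_m) = 44.5075 / 28.2441 = 1.5758
MRP = 14.97% − 5.56% = 9.41%
E(R) = R_f + β × MRP = 5.56% + 1.5758 × 9.41% = 20.39%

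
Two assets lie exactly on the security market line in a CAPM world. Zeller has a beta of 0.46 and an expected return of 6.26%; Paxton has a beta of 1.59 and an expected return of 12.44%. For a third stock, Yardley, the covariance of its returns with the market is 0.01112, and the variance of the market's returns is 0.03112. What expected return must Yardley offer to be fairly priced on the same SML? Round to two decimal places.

5.70%

MRP = (12.44% − 6.26%) / (1.59 − 0.46) = 5.4690%
R_f = 6.26% − 0.46 × 5.4690% = 3.7443%
β_Yardley = Cov / Var(R_m) = 0.01112 / 0.03112 = 0.3573
E(R_Yardley) = R_f + β × MRP = 3.7443% + 0.3573 × 5.4690% = 5.70%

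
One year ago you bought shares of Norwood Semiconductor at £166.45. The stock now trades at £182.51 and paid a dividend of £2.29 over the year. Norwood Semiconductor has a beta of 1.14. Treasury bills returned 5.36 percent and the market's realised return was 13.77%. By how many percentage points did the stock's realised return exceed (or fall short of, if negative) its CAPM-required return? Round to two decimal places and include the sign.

-3.92%

Realised HPR = (P1 + D1 − P0) / P0 = (182.51 + 2.29 − 166.45) / 166.45 = 18.35 / 166.45 = 11.0243%
MRP = 13.77% − 5.36% = 8.41%
CAPM required = R_f + β·MRP = 5.36% + 1.14 × 8.41% = 14.9474%
α = realised − required = 11.0243% − 14.9474% = -3.92%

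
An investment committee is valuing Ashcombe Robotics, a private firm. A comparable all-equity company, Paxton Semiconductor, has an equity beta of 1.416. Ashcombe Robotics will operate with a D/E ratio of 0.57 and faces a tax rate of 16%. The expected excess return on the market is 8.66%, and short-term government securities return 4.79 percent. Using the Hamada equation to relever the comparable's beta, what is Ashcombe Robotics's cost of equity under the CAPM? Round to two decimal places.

β_L = β_U × [1 + (1 − t)(D/E)] = 1.416 × [1 + (1 − 0.16) × 0.57]
    = 1.416 × [1 + 0.84 × 0.57] = 1.416 × 1.4788 = 2.0940
E(R) = R_f + β_L × MRP = 4.79% + 2.0940 × 8.66% = 22.92%

22.92%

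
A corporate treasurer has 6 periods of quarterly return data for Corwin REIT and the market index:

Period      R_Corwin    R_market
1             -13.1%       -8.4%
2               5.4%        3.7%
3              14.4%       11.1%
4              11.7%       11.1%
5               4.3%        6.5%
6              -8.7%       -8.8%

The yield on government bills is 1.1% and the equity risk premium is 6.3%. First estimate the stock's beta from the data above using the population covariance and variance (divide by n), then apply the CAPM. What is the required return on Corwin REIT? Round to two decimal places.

8.58%

Mean R_i = (-13.1 + 5.4 + 14.4 + 11.7 + 4.3 − 8.7) / 6 = 2.3333%
Mean R_m = (-8.4 + 3.7 + 11.1 + 11.1 + 6.5 − 8.8) / 6 = 2.5333%
Σ(R_i − R̄_i)(R_m − R̄_m) = 488.7733  ⇒  Cov = 488.7733 / 6 = 81.4622
Σ(R_m − R̄_m)² = 411.8533  ⇒  Var(R_m) = 411.8533 / 6 = 68.6422
β = Cov / Var(R_m) = 81.4622 / 68.6422 = 1.1868
E(R) = R_f + β × MRP = 1.1% + 1.1868 × 6.3% = 8.58%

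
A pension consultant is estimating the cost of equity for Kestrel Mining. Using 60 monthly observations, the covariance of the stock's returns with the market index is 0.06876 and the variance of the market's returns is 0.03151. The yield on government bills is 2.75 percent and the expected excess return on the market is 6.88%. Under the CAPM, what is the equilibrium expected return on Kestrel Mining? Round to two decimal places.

β = Cov(R_i, R_m) / Var(R_m) = 0.06876 / 0.03151 = 2.1822
E(R) = R_f + β × MRP = 2.75% + 2.1822 × 6.88% = 17.76%

17.76%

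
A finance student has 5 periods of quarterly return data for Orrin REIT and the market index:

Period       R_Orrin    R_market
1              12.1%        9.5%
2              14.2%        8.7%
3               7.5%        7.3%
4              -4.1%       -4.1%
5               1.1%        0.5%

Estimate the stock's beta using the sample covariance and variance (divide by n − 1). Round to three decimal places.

Mean R_i = (12.1 + 14.2 + 7.5 − 4.1 + 1.1) / 5 = 6.1600%
Mean R_m = (9.5 + 8.7 + 7.3 − 4.1 + 0.5) / 5 = 4.3800%
Σ(R_i − R̄_i)(R_m − R̄_m) = 175.6960  ⇒  Cov = 175.6960 / 4 = 43.9240
Σ(R_m − R̄_m)² = 140.3680  ⇒  Var(R_m) = 140.3680 / 4 = 35.0920
β = Cov / Var(R_m) = 43.9240 / 35.0920 = 1.2517

1.252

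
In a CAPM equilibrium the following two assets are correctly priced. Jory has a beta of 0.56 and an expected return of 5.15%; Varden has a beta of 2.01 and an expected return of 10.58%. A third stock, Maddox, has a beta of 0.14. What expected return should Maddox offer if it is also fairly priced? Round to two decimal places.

3.58%

MRP (SML slope) = (10.58% − 5.15%) / (2.01 − 0.56) = 5.43% / 1.45 = 3.7448%
R_f (intercept) = 5.15% − 0.56 × 3.7448% = 3.0529%
E(R_Maddox) = R_f + β × MRP = 3.0529% + 0.14 × 3.7448% = 3.58%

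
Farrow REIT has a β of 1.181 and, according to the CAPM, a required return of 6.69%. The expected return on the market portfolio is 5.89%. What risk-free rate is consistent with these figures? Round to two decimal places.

E(R) = R_f + β(E(R_m) − R_f) = R_f(1 − β) + β·E(R_m)
6.69% = R_f × (1 − 1.181) + 1.181 × 5.89%
6.69% = R_f × -0.181 + 6.95609%
R_f = (6.69% − 6.95609%) / -0.181 = 1.47%

1.47%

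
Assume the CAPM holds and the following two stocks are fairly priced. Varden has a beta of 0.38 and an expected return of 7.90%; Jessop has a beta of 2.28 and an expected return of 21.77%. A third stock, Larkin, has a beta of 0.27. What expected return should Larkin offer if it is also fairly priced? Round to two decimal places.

7.10%

MRP (SML slope) = (21.77% − 7.90%) / (2.28 − 0.38) = 13.87% / 1.90 = 7.3000%
R_f (intercept) = 7.90% − 0.38 × 7.3000% = 5.1260%
E(R_Larkin) = R_f + β × MRP = 5.1260% + 0.27 × 7.3000% = 7.10%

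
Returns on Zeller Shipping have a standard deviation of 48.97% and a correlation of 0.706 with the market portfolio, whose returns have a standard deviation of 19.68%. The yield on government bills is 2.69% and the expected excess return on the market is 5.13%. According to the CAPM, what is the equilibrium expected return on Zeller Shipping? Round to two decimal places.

β = ρ × σ_i / σ_m = 0.706 × 48.97% / 19.68% = 1.7567
E(R) = 2.69% + 1.7567 × 5.13% = 11.70%

11.70%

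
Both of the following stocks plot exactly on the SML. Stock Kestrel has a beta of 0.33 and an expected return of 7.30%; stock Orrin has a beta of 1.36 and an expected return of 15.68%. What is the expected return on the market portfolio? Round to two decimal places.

Both satisfy E(R) = R_f + β·MRP, so the slope of the SML is
MRP = (15.68% − 7.30%) / (1.36 − 0.33) = 8.38% / 1.03 = 8.1359%
R_f = E(R_Kestrel) − β_Kestrel·MRP = 7.30% − 0.33 × 8.1359% = 4.6152%
E(R_m) = R_f + MRP = 4.6152% + 8.1359% = 12.75%

12.75%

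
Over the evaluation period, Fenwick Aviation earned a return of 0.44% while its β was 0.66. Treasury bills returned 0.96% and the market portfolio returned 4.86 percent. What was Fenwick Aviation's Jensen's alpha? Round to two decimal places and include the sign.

Market excess return = 4.86% − 0.96% = 3.90%
CAPM benchmark = R_f + β(R_m − R_f) = 0.96% + 0.66 × 3.90% = 3.5340%
α = actual − benchmark = 0.44% − 3.5340% = -3.09%

-3.09%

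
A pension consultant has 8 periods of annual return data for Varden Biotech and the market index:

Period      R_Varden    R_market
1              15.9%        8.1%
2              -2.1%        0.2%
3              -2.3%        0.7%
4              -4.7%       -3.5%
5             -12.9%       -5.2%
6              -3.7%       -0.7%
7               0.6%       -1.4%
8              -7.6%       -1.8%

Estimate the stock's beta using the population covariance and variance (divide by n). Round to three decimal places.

Mean R_i = (15.9 − 2.1 − 2.3 − 4.7 − 12.9 − 3.7 + 0.6 − 7.6) / 8 = -2.1000%
Mean R_m = (8.1 + 0.2 + 0.7 − 3.5 − 5.2 − 0.7 − 1.4 − 1.8) / 8 = -0.4500%
Σ(R_i − R̄_i)(R_m − R̄_m) = 218.1600  ⇒  Cov = 218.1600 / 8 = 27.2700
Σ(R_m − R̄_m)² = 109.5000  ⇒  Var(R_m) = 109.5000 / 8 = 13.6875
β = Cov / Var(R_m) = 27.2700 / 13.6875 = 1.9923

1.992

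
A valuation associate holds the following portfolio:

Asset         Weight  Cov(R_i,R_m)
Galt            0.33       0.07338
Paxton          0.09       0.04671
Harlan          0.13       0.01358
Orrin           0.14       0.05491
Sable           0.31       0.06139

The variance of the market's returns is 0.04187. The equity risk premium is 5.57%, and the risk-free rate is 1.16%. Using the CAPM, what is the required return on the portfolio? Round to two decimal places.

8.73%

β_Galt = 0.07338 / 0.04187 = 1.7526
β_Paxton = 0.04671 / 0.04187 = 1.1156
β_Harlan = 0.01358 / 0.04187 = 0.3243
β_Orrin = 0.05491 / 0.04187 = 1.3114
β_Sable = 0.06139 / 0.04187 = 1.4662
β_P = Σ w_i β_i = 0.33×1.7526 + 0.09×1.1156 + 0.13×0.3243 + 0.14×1.3114 + 0.31×1.4662 = 1.3590
E(R_P) = R_f + β_P × MRP = 1.16% + 1.3590 × 5.57% = 8.73%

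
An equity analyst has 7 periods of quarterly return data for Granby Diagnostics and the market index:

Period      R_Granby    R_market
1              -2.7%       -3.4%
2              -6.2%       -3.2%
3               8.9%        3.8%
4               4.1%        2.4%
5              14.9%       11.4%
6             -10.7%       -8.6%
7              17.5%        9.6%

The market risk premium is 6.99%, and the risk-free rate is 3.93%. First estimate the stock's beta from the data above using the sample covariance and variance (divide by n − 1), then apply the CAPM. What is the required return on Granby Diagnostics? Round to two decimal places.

14.02%

Mean R_i = (-2.7 − 6.2 + 8.9 + 4.1 + 14.9 − 10.7 + 17.5) / 7 = 3.6857%
Mean R_m = (-3.4 − 3.2 + 3.8 + 2.4 + 11.4 − 8.6 + 9.6) / 7 = 1.7143%
Σ(R_i − R̄_i)(R_m − R̄_m) = 458.3314  ⇒  Cov = 458.3314 / 6 = 76.3886
Σ(R_m − R̄_m)² = 317.5086  ⇒  Var(R_m) = 317.5086 / 6 = 52.9181
β = Cov / Var(R_m) = 76.3886 / 52.9181 = 1.4435
E(R) = R_f + β × MRP = 3.93% + 1.4435 × 6.99% = 14.02%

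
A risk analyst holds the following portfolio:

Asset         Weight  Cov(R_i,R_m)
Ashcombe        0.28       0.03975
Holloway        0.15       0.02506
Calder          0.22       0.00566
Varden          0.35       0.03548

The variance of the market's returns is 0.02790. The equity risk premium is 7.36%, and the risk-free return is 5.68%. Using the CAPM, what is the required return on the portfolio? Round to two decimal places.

β_Ashcombe = 0.03975 / 0.02790 = 1.4247
β_Holloway = 0.02506 / 0.02790 = 0.8982
β_Calder = 0.00566 / 0.02790 = 0.2029
β_Varden = 0.03548 / 0.02790 = 1.2717
β_P = Σ w_i β_i = 0.28×1.4247 + 0.15×0.8982 + 0.22×0.2029 + 0.35×1.2717 = 1.0234
E(R_P) = R_f + β_P × MRP = 5.68% + 1.0234 × 7.36% = 13.21%

13.21%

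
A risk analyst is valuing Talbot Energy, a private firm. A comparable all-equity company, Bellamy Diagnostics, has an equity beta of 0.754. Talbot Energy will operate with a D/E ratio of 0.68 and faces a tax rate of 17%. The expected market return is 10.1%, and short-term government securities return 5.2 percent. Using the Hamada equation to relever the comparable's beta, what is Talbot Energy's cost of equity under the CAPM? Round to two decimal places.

β_L = β_U × [1 + (1 − t)(D/E)] = 0.754 × [1 + (1 − 0.17) × 0.68]
    = 0.754 × [1 + 0.83 × 0.68] = 0.754 × 1.5644 = 1.1796
MRP = 10.1% − 5.2% = 4.90%
E(R) = R_f + β_L × MRP = 5.2% + 1.1796 × 4.9% = 10.98%

10.98%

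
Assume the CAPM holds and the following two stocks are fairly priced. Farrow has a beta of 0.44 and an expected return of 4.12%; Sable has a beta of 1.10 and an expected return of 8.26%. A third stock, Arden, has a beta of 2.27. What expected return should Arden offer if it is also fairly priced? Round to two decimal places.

15.60%

MRP (SML slope) = (8.26% − 4.12%) / (1.10 − 0.44) = 4.14% / 0.66 = 6.2727%
R_f (intercept) = 4.12% − 0.44 × 6.2727% = 1.3600%
E(R_Arden) = R_f + β × MRP = 1.3600% + 2.27 × 6.2727% = 15.60%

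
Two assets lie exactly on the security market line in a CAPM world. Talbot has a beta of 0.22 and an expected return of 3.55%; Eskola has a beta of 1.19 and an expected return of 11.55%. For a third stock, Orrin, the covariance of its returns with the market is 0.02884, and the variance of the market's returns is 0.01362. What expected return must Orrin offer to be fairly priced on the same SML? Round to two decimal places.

MRP = (11.55% − 3.55%) / (1.19 − 0.22) = 8.2474%
R_f = 3.55% − 0.22 × 8.2474% = 1.7356%
β_Orrin = Cov / Var(R_m) = 0.02884 / 0.01362 = 2.1175
E(R_Orrin) = R_f + β × MRP = 1.7356% + 2.1175 × 8.2474% = 19.20%

19.20%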